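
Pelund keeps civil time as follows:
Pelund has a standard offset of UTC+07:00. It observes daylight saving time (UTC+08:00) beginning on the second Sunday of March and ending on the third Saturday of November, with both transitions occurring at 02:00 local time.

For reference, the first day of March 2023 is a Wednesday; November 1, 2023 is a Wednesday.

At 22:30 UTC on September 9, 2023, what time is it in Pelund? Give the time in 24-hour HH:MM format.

06:30

1 March 2023 is a Wednesday, so the first Sunday is March 5 and the second is March 12.
1 November 2023 is a Wednesday, so the first Saturday is November 4 and the third is November 18.
At the standard offset (UTC+07:00), 22:30 UTC + 7h = 05:30 Pelund standard time (rolling into the next day, 10 September 2023).
The standard-time date in Pelund, September 10, 2023, lies within the daylight-saving period (12 March – 18 November), so Pelund is on daylight time, UTC+08:00.
22:30 UTC + 8h = 06:30 local (rolling into the next day, 10 September 2023).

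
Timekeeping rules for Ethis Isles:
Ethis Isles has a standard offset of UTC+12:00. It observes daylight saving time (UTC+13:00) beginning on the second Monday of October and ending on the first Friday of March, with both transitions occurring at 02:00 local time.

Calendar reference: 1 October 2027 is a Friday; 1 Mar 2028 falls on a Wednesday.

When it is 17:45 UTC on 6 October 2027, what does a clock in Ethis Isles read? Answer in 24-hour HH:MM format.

05:45

1 October 2027 is a Friday, so the first Monday is October 4 and the second is October 11.
1 March 2028 is a Wednesday, so the first Friday is March 3.
At the standard offset (UTC+12:00), 17:45 UTC + 12h = 05:45 Ethis Isles standard time (rolling into the next day, 7 October 2027).
The standard-time date in Ethis Isles, 7 October 2027, is outside the daylight-saving period (11 October 2027 – 3 March 2028), so Ethis Isles is on standard time, UTC+12:00.
17:45 UTC + 12h = 05:45 local (rolling into the next day, 7 October 2027).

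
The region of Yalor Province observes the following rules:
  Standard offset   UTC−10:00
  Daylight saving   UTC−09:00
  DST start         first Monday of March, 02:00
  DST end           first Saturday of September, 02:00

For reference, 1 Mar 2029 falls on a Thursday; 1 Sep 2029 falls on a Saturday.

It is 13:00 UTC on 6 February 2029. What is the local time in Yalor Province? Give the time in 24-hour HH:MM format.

03:00

1 March 2029 is a Thursday, so the first Monday is March 5.
1 September 2029 is a Saturday, so the first Saturday is September 1.
At the standard offset (UTC−10:00), 13:00 UTC − 10h = 03:00 Yalor Province standard time.
The standard-time date in Yalor Province, 6 February 2029, is outside the daylight-saving period (5 March – 1 September), so Yalor Province is on standard time, UTC−10:00.
13:00 UTC − 10h = 03:00 local.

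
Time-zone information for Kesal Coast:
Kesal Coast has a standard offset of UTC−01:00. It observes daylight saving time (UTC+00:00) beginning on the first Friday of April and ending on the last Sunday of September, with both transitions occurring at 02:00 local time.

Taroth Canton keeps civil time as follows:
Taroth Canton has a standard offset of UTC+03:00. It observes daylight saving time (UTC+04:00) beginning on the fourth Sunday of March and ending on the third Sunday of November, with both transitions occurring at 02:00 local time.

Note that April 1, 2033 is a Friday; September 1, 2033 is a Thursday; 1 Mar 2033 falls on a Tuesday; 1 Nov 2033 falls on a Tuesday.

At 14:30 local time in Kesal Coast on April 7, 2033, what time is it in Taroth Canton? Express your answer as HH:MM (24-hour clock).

1 April 2033 is a Friday, so the first Friday is April 1.
1 September 2033 is a Thursday, so Sundays fall on 4, 11, 18, 25; the last is September 25.
April 7, 2033 falls between 1 April and 25 September, so daylight saving is in effect and Kesal Coast is at UTC+00:00.
14:30 Kesal Coast − 0h = 14:30 UTC.
1 March 2033 is a Tuesday, so the first Sunday is March 6 and the fourth is March 27.
1 November 2033 is a Tuesday, so the first Sunday is November 6 and the third is November 20.
At the standard offset (UTC+03:00), 14:30 UTC + 3h = 17:30 Taroth Canton standard time.
Daylight saving runs 27 March – 20 November; the standard-time date in Taroth Canton, April 7, 2033, is inside that window, so Taroth Canton is at UTC+04:00.
14:30 UTC + 4h = 18:30 Taroth Canton.

18:30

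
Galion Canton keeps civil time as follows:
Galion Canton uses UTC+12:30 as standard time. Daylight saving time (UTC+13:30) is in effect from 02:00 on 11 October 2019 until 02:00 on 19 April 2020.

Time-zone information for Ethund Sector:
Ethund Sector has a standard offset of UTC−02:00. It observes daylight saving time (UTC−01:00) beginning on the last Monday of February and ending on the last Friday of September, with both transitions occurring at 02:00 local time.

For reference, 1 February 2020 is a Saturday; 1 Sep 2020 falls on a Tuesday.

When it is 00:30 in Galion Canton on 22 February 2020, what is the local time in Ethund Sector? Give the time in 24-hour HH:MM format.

09:00

22 February 2020 falls between 11 October 2019 and 19 April 2020, so daylight saving is in effect and Galion Canton is at UTC+13:30.
00:30 Galion Canton − 13h30m = 11:00 UTC (rolling into the previous day, 21 February 2020).
1 February 2020 is a Saturday, so Mondays fall on 3, 10, 17, 24; the last is February 24.
1 September 2020 is a Tuesday, so Fridays fall on 4, 11, 18, 25; the last is September 25.
At the standard offset (UTC−02:00), 11:00 UTC − 2h = 09:00 Ethund Sector standard time.
The standard-time date in Ethund Sector, 21 February 2020, is outside the daylight-saving period (24 February – 25 September), so Ethund Sector is on standard time, UTC−02:00.
11:00 UTC − 2h = 09:00 Ethund Sector.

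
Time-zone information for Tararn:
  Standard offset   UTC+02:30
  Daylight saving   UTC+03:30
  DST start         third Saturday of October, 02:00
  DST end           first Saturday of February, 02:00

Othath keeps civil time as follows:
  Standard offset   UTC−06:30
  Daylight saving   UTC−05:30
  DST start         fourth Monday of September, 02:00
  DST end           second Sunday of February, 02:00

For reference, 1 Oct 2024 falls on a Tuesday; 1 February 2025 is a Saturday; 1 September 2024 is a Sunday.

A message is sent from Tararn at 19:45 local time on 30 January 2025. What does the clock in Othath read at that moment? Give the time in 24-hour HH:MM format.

10:45

1 October 2024 is a Tuesday, so the first Saturday is October 5 and the third is October 19.
1 February 2025 is a Saturday, so the first Saturday is February 1.
Daylight saving runs 19 October 2024 – 1 February 2025; 30 January 2025 is inside that window, so Tararn is at UTC+03:30.
19:45 Tararn − 3h30m = 16:15 UTC.
1 September 2024 is a Sunday, so the first Monday is September 2 and the fourth is September 23.
1 February 2025 is a Saturday, so the first Sunday is February 2 and the second is February 9.
At the standard offset (UTC−06:30), 16:15 UTC − 6h30m = 09:45 Othath standard time.
Daylight saving runs 23 September 2024 – 9 February 2025; the standard-time date in Othath, 30 January 2025, is inside that window, so Othath is at UTC−05:30.
16:15 UTC − 5h30m = 10:45 Othath.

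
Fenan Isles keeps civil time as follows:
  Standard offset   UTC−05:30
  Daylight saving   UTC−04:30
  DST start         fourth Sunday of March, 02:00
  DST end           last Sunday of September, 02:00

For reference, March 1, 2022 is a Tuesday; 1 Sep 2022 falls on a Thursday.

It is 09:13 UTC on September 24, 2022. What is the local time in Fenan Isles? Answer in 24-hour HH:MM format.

1 March 2022 is a Tuesday, so the first Sunday is March 6 and the fourth is March 27.
1 September 2022 is a Thursday, so Sundays fall on 4, 11, 18, 25; the last is September 25.
At the standard offset (UTC−05:30), 09:13 UTC − 5h30m = 03:43 Fenan Isles standard time.
The standard-time date in Fenan Isles, September 24, 2022, falls between 27 March and 25 September, so daylight saving is in effect and Fenan Isles is at UTC−04:30.
09:13 UTC − 4h30m = 04:43 local.

04:43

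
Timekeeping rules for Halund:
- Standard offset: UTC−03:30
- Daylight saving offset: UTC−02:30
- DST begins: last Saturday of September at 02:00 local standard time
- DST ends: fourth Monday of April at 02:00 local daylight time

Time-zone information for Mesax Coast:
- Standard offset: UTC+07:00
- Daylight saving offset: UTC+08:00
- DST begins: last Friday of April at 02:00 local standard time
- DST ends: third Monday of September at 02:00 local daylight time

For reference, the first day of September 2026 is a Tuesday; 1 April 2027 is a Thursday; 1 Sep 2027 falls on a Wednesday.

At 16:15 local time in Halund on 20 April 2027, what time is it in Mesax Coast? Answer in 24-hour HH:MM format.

01:45

1 September 2026 is a Tuesday, so Saturdays fall on 5, 12, 19, 26; the last is September 26.
1 April 2027 is a Thursday, so the first Monday is April 5 and the fourth is April 26.
Daylight saving runs 26 September 2026 – 26 April 2027; 20 April 2027 is inside that window, so Halund is at UTC−02:30.
16:15 Halund + 2h30m = 18:45 UTC.
1 April 2027 is a Thursday, so Fridays fall on 2, 9, 16, 23, 30; the last is April 30.
1 September 2027 is a Wednesday, so the first Monday is September 6 and the third is September 20.
At the standard offset (UTC+07:00), 18:45 UTC + 7h = 01:45 Mesax Coast standard time (rolling into the next day, 21 April 2027).
The standard-time date in Mesax Coast, 21 April 2027, is outside the daylight-saving period (30 April – 20 September), so Mesax Coast is on standard time, UTC+07:00.
18:45 UTC + 7h = 01:45 Mesax Coast (rolling into the next day, 21 April 2027).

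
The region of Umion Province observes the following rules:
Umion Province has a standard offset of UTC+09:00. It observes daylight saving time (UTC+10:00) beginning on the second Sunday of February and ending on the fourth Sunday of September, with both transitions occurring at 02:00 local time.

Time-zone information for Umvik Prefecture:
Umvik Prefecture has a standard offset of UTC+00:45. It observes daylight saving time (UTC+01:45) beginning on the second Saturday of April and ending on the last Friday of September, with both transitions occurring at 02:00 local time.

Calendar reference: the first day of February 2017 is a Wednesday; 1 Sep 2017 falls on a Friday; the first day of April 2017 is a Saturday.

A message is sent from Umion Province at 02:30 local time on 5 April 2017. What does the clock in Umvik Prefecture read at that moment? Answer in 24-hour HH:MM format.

1 February 2017 is a Wednesday, so the first Sunday is February 5 and the second is February 12.
1 September 2017 is a Friday, so the first Sunday is September 3 and the fourth is September 24.
Daylight saving runs 12 February – 24 September; 5 April 2017 is inside that window, so Umion Province is at UTC+10:00.
02:30 Umion Province − 10h = 16:30 UTC (rolling into the previous day, 4 April 2017).
1 April 2017 is a Saturday, so the first Saturday is April 1 and the second is April 8.
1 September 2017 is a Friday, so Fridays fall on 1, 8, 15, 22, 29; the last is September 29.
At the standard offset (UTC+00:45), 16:30 UTC + 0h45m = 17:15 Umvik Prefecture standard time.
Daylight saving runs 8 April – 29 September; the standard-time date in Umvik Prefecture, 4 April 2017, is outside that window, so Umvik Prefecture is on standard time at UTC+00:45.
16:30 UTC + 0h45m = 17:15 Umvik Prefecture.

17:15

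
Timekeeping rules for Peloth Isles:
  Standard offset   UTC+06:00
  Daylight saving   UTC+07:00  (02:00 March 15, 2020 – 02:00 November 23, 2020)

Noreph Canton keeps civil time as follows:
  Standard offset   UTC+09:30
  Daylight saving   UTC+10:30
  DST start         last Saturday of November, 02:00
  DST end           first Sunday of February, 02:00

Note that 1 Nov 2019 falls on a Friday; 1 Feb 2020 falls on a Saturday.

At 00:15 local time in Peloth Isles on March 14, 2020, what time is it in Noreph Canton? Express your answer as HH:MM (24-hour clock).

March 14, 2020 is outside the daylight-saving period (15 March – 23 November), so Peloth Isles is on standard time, UTC+06:00.
00:15 Peloth Isles − 6h = 18:15 UTC (rolling into the previous day, 13 March 2020).
1 November 2019 is a Friday, so Saturdays fall on 2, 9, 16, 23, 30; the last is November 30.
1 February 2020 is a Saturday, so the first Sunday is February 2.
At the standard offset (UTC+09:30), 18:15 UTC + 9h30m = 03:45 Noreph Canton standard time (rolling into the next day, 14 March 2020).
The standard-time date in Noreph Canton, March 14, 2020, does not fall between 30 November 2019 and 2 February 2020, so daylight saving is not in effect and Noreph Canton is at UTC+09:30.
18:15 UTC + 9h30m = 03:45 Noreph Canton (rolling into the next day, 14 March 2020).

03:45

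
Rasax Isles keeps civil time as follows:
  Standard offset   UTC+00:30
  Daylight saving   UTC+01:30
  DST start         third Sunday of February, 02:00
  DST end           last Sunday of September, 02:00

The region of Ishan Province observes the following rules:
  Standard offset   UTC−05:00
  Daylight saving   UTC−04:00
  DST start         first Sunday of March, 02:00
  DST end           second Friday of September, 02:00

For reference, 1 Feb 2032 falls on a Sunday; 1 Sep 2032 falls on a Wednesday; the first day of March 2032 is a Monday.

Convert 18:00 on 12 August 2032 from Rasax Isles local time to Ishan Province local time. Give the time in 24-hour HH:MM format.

1 February 2032 is a Sunday, so the first Sunday is February 1 and the third is February 15.
1 September 2032 is a Wednesday, so Sundays fall on 5, 12, 19, 26; the last is September 26.
12 August 2032 lies within the daylight-saving period (15 February – 26 September), so Rasax Isles is on daylight time, UTC+01:30.
18:00 Rasax Isles − 1h30m = 16:30 UTC.
1 March 2032 is a Monday, so the first Sunday is March 7.
1 September 2032 is a Wednesday, so the first Friday is September 3 and the second is September 10.
At the standard offset (UTC−05:00), 16:30 UTC − 5h = 11:30 Ishan Province standard time.
The standard-time date in Ishan Province, 12 August 2032, falls between 7 March and 10 September, so daylight saving is in effect and Ishan Province is at UTC−04:00.
16:30 UTC − 4h = 12:30 Ishan Province.

12:30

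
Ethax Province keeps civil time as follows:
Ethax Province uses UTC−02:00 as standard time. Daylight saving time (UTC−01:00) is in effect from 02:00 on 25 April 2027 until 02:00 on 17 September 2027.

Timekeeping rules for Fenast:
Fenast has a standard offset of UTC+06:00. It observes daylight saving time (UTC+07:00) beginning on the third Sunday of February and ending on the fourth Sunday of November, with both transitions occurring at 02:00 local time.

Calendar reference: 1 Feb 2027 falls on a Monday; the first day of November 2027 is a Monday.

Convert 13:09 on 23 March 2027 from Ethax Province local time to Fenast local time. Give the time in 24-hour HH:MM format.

Daylight saving runs 25 April – 17 September; 23 March 2027 is outside that window, so Ethax Province is on standard time at UTC−02:00.
13:09 Ethax Province + 2h = 15:09 UTC.
1 February 2027 is a Monday, so the first Sunday is February 7 and the third is February 21.
1 November 2027 is a Monday, so the first Sunday is November 7 and the fourth is November 28.
At the standard offset (UTC+06:00), 15:09 UTC + 6h = 21:09 Fenast standard time.
Daylight saving runs 21 February – 28 November; the standard-time date in Fenast, 23 March 2027, is inside that window, so Fenast is at UTC+07:00.
15:09 UTC + 7h = 22:09 Fenast.

22:09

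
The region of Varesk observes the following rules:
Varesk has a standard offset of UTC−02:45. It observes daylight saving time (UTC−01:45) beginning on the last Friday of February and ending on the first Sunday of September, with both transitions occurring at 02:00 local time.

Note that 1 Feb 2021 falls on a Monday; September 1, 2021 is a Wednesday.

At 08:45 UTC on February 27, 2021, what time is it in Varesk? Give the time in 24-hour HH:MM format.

07:00

1 February 2021 is a Monday, so Fridays fall on 5, 12, 19, 26; the last is February 26.
1 September 2021 is a Wednesday, so the first Sunday is September 5.
At the standard offset (UTC−02:45), 08:45 UTC − 2h45m = 06:00 Varesk standard time.
The standard-time date in Varesk, February 27, 2021, lies within the daylight-saving period (26 February – 5 September), so Varesk is on daylight time, UTC−01:45.
08:45 UTC − 1h45m = 07:00 local.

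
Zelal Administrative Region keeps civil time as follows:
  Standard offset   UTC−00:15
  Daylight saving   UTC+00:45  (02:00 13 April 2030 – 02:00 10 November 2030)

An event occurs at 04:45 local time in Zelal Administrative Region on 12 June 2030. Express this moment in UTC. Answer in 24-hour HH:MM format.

04:00

12 June 2030 falls between 13 April and 10 November, so daylight saving is in effect and Zelal Administrative Region is at UTC+00:45.
04:45 local − 0h45m = 04:00 UTC.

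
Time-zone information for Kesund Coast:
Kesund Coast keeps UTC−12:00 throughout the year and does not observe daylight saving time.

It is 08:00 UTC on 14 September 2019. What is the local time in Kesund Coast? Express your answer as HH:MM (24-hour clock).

20:00

Kesund Coast has no daylight saving, so its offset is UTC−12:00 year-round.
08:00 UTC − 12h = 20:00 local (rolling into the previous day, 13 September 2019).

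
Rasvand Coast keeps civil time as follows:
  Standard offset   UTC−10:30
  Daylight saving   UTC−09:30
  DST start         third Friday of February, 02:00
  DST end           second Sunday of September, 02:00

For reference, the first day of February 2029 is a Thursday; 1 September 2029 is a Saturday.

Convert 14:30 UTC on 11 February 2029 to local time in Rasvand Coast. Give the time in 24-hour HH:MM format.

1 February 2029 is a Thursday, so the first Friday is February 2 and the third is February 16.
1 September 2029 is a Saturday, so the first Sunday is September 2 and the second is September 9.
At the standard offset (UTC−10:30), 14:30 UTC − 10h30m = 04:00 Rasvand Coast standard time.
The standard-time date in Rasvand Coast, 11 February 2029, is outside the daylight-saving period (16 February – 9 September), so Rasvand Coast is on standard time, UTC−10:30.
14:30 UTC − 10h30m = 04:00 local.

04:00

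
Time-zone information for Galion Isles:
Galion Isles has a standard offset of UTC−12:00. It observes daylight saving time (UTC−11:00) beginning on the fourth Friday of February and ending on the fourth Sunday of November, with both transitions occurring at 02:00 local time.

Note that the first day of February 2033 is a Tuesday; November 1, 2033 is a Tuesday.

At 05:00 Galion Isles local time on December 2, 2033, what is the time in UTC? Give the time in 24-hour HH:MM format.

17:00

1 February 2033 is a Tuesday, so the first Friday is February 4 and the fourth is February 25.
1 November 2033 is a Tuesday, so the first Sunday is November 6 and the fourth is November 27.
December 2, 2033 does not fall between 25 February and 27 November, so daylight saving is not in effect and Galion Isles is at UTC−12:00.
05:00 local + 12h = 17:00 UTC.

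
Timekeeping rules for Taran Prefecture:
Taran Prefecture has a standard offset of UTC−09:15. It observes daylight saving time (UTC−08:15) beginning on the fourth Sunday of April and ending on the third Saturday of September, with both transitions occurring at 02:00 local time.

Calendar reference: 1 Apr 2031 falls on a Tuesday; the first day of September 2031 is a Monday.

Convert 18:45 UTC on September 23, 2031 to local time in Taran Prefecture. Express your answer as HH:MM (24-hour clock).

09:30

1 April 2031 is a Tuesday, so the first Sunday is April 6 and the fourth is April 27.
1 September 2031 is a Monday, so the first Saturday is September 6 and the third is September 20.
At the standard offset (UTC−09:15), 18:45 UTC − 9h15m = 09:30 Taran Prefecture standard time.
The standard-time date in Taran Prefecture, September 23, 2031, is outside the daylight-saving period (27 April – 20 September), so Taran Prefecture is on standard time, UTC−09:15.
18:45 UTC − 9h15m = 09:30 local.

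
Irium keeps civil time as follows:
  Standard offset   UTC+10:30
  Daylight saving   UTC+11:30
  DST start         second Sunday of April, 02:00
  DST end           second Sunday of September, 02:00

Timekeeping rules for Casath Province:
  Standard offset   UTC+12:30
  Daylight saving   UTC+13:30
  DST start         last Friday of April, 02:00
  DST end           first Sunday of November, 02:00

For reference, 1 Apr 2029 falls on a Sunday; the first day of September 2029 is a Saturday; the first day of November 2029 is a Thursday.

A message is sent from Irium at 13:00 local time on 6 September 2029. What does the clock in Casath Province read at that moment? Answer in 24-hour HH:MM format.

1 April 2029 is a Sunday, so the first Sunday is April 1 and the second is April 8.
1 September 2029 is a Saturday, so the first Sunday is September 2 and the second is September 9.
6 September 2029 lies within the daylight-saving period (8 April – 9 September), so Irium is on daylight time, UTC+11:30.
13:00 Irium − 11h30m = 01:30 UTC.
1 April 2029 is a Sunday, so Fridays fall on 6, 13, 20, 27; the last is April 27.
1 November 2029 is a Thursday, so the first Sunday is November 4.
At the standard offset (UTC+12:30), 01:30 UTC + 12h30m = 14:00 Casath Province standard time.
The standard-time date in Casath Province, 6 September 2029, lies within the daylight-saving period (27 April – 4 November), so Casath Province is on daylight time, UTC+13:30.
01:30 UTC + 13h30m = 15:00 Casath Province.

15:00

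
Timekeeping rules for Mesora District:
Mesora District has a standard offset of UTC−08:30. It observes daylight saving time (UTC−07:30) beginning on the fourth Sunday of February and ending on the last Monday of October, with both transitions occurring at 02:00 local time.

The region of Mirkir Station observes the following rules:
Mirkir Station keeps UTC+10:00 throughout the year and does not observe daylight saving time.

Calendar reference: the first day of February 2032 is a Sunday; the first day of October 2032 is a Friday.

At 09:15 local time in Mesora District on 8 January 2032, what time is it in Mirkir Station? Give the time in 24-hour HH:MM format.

1 February 2032 is a Sunday, so the first Sunday is February 1 and the fourth is February 22.
1 October 2032 is a Friday, so Mondays fall on 4, 11, 18, 25; the last is October 25.
8 January 2032 does not fall between 22 February and 25 October, so daylight saving is not in effect and Mesora District is at UTC−08:30.
09:15 Mesora District + 8h30m = 17:45 UTC.
Mirkir Station stays on UTC+10:00 all year.
17:45 UTC + 10h = 03:45 Mirkir Station (rolling into the next day, 9 January 2032).

03:45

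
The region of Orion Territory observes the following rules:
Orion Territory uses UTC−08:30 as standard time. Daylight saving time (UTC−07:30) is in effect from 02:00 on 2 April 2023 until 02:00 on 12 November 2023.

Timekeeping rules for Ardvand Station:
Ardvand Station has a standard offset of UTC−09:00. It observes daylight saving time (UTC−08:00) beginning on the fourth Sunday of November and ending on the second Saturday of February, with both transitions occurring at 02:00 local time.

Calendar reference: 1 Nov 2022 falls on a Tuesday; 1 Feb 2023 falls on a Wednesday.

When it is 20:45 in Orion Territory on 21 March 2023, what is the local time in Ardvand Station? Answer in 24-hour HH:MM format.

21 March 2023 is outside the daylight-saving period (2 April – 12 November), so Orion Territory is on standard time, UTC−08:30.
20:45 Orion Territory + 8h30m = 05:15 UTC (rolling into the next day, 22 March 2023).
1 November 2022 is a Tuesday, so the first Sunday is November 6 and the fourth is November 27.
1 February 2023 is a Wednesday, so the first Saturday is February 4 and the second is February 11.
At the standard offset (UTC−09:00), 05:15 UTC − 9h = 20:15 Ardvand Station standard time (rolling into the previous day, 21 March 2023).
The standard-time date in Ardvand Station, 21 March 2023, does not fall between 27 November 2022 and 11 February 2023, so daylight saving is not in effect and Ardvand Station is at UTC−09:00.
05:15 UTC − 9h = 20:15 Ardvand Station (rolling into the previous day, 21 March 2023).

20:15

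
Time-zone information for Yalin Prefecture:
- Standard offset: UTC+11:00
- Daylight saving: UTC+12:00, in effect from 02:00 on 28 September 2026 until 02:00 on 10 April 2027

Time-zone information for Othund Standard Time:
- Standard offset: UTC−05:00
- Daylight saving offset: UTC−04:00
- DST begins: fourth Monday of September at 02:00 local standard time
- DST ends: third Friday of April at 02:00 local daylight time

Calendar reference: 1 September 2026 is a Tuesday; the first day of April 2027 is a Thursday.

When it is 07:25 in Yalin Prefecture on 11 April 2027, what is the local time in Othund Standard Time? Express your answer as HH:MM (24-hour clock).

16:25

11 April 2027 is outside the daylight-saving period (28 September 2026 – 10 April 2027), so Yalin Prefecture is on standard time, UTC+11:00.
07:25 Yalin Prefecture − 11h = 20:25 UTC (rolling into the previous day, 10 April 2027).
1 September 2026 is a Tuesday, so the first Monday is September 7 and the fourth is September 28.
1 April 2027 is a Thursday, so the first Friday is April 2 and the third is April 16.
At the standard offset (UTC−05:00), 20:25 UTC − 5h = 15:25 Othund Standard Time standard time.
Daylight saving runs 28 September 2026 – 16 April 2027; the standard-time date in Othund Standard Time, 10 April 2027, is inside that window, so Othund Standard Time is at UTC−04:00.
20:25 UTC − 4h = 16:25 Othund Standard Time.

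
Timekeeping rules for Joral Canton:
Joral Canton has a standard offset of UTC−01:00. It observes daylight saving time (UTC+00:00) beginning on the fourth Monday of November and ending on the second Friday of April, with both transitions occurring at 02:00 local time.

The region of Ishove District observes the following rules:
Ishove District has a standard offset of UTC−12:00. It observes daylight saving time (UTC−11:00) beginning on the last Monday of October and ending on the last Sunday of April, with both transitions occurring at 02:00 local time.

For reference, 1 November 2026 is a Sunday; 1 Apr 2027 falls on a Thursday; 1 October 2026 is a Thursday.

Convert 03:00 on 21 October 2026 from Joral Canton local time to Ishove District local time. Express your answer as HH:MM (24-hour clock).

1 November 2026 is a Sunday, so the first Monday is November 2 and the fourth is November 23.
1 April 2027 is a Thursday, so the first Friday is April 2 and the second is April 9.
Daylight saving runs 23 November 2026 – 9 April 2027; 21 October 2026 is outside that window, so Joral Canton is on standard time at UTC−01:00.
03:00 Joral Canton + 1h = 04:00 UTC.
1 October 2026 is a Thursday, so Mondays fall on 5, 12, 19, 26; the last is October 26.
1 April 2027 is a Thursday, so Sundays fall on 4, 11, 18, 25; the last is April 25.
At the standard offset (UTC−12:00), 04:00 UTC − 12h = 16:00 Ishove District standard time (rolling into the previous day, 20 October 2026).
Daylight saving runs 26 October 2026 – 25 April 2027; the standard-time date in Ishove District, 20 October 2026, is outside that window, so Ishove District is on standard time at UTC−12:00.
04:00 UTC − 12h = 16:00 Ishove District (rolling into the previous day, 20 October 2026).

16:00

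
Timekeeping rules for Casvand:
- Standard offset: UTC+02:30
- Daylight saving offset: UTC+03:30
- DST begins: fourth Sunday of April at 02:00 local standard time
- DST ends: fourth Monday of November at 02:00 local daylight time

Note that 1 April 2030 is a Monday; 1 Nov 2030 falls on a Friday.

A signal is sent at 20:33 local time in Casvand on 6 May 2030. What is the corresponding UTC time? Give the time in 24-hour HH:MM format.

1 April 2030 is a Monday, so the first Sunday is April 7 and the fourth is April 28.
1 November 2030 is a Friday, so the first Monday is November 4 and the fourth is November 25.
Daylight saving runs 28 April – 25 November; 6 May 2030 is inside that window, so Casvand is at UTC+03:30.
20:33 local − 3h30m = 17:03 UTC.

17:03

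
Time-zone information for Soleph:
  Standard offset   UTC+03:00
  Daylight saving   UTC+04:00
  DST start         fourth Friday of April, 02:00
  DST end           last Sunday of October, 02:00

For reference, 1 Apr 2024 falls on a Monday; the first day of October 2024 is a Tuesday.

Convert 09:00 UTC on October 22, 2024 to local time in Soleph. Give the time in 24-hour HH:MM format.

1 April 2024 is a Monday, so the first Friday is April 5 and the fourth is April 26.
1 October 2024 is a Tuesday, so Sundays fall on 6, 13, 20, 27; the last is October 27.
At the standard offset (UTC+03:00), 09:00 UTC + 3h = 12:00 Soleph standard time.
Daylight saving runs 26 April – 27 October; the standard-time date in Soleph, October 22, 2024, is inside that window, so Soleph is at UTC+04:00.
09:00 UTC + 4h = 13:00 local.

13:00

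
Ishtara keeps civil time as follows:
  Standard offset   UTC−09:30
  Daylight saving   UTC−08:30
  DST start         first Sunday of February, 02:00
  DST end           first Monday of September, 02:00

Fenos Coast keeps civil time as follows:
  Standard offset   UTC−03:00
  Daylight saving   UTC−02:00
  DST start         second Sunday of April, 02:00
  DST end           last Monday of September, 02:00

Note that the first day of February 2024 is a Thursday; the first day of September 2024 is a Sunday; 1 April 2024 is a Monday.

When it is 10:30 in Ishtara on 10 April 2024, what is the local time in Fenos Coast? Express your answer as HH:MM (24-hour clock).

16:00

1 February 2024 is a Thursday, so the first Sunday is February 4.
1 September 2024 is a Sunday, so the first Monday is September 2.
Daylight saving runs 4 February – 2 September; 10 April 2024 is inside that window, so Ishtara is at UTC−08:30.
10:30 Ishtara + 8h30m = 19:00 UTC.
1 April 2024 is a Monday, so the first Sunday is April 7 and the second is April 14.
1 September 2024 is a Sunday, so Mondays fall on 2, 9, 16, 23, 30; the last is September 30.
At the standard offset (UTC−03:00), 19:00 UTC − 3h = 16:00 Fenos Coast standard time.
The standard-time date in Fenos Coast, 10 April 2024, does not fall between 14 April and 30 September, so daylight saving is not in effect and Fenos Coast is at UTC−03:00.
19:00 UTC − 3h = 16:00 Fenos Coast.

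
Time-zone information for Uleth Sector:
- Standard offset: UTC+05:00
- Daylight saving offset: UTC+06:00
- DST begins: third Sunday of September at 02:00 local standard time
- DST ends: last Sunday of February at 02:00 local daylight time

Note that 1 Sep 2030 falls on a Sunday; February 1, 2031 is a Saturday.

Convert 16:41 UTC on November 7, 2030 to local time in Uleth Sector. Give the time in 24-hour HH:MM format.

22:41

1 September 2030 is a Sunday, so the first Sunday is September 1 and the third is September 15.
1 February 2031 is a Saturday, so Sundays fall on 2, 9, 16, 23; the last is February 23.
At the standard offset (UTC+05:00), 16:41 UTC + 5h = 21:41 Uleth Sector standard time.
The standard-time date in Uleth Sector, November 7, 2030, falls between 15 September 2030 and 23 February 2031, so daylight saving is in effect and Uleth Sector is at UTC+06:00.
16:41 UTC + 6h = 22:41 local.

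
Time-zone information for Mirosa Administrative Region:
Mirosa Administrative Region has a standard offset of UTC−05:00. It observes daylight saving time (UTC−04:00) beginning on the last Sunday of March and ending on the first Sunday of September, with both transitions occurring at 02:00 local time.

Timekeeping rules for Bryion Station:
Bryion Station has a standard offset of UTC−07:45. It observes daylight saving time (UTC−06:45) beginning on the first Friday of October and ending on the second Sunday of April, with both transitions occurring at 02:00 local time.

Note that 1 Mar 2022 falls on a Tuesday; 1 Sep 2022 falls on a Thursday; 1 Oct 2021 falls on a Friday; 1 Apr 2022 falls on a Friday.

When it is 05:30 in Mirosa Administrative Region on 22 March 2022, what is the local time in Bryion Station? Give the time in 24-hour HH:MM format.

03:45

1 March 2022 is a Tuesday, so Sundays fall on 6, 13, 20, 27; the last is March 27.
1 September 2022 is a Thursday, so the first Sunday is September 4.
Daylight saving runs 27 March – 4 September; 22 March 2022 is outside that window, so Mirosa Administrative Region is on standard time at UTC−05:00.
05:30 Mirosa Administrative Region + 5h = 10:30 UTC.
1 October 2021 is a Friday, so the first Friday is October 1.
1 April 2022 is a Friday, so the first Sunday is April 3 and the second is April 10.
At the standard offset (UTC−07:45), 10:30 UTC − 7h45m = 02:45 Bryion Station standard time.
The standard-time date in Bryion Station, 22 March 2022, falls between 1 October 2021 and 10 April 2022, so daylight saving is in effect and Bryion Station is at UTC−06:45.
10:30 UTC − 6h45m = 03:45 Bryion Station.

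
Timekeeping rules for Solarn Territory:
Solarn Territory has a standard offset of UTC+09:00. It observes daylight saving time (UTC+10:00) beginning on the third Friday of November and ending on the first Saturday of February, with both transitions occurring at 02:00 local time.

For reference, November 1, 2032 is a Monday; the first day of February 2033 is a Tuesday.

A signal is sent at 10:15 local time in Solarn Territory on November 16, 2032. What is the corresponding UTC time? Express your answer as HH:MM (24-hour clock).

1 November 2032 is a Monday, so the first Friday is November 5 and the third is November 19.
1 February 2033 is a Tuesday, so the first Saturday is February 5.
Daylight saving runs 19 November 2032 – 5 February 2033; November 16, 2032 is outside that window, so Solarn Territory is on standard time at UTC+09:00.
10:15 local − 9h = 01:15 UTC.

01:15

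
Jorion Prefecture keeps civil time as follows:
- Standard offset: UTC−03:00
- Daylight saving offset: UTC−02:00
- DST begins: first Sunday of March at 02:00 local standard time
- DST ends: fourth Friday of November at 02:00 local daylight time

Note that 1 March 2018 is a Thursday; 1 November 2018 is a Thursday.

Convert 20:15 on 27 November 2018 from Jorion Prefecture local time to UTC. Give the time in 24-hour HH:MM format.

1 March 2018 is a Thursday, so the first Sunday is March 4.
1 November 2018 is a Thursday, so the first Friday is November 2 and the fourth is November 23.
27 November 2018 does not fall between 4 March and 23 November, so daylight saving is not in effect and Jorion Prefecture is at UTC−03:00.
20:15 local + 3h = 23:15 UTC.

23:15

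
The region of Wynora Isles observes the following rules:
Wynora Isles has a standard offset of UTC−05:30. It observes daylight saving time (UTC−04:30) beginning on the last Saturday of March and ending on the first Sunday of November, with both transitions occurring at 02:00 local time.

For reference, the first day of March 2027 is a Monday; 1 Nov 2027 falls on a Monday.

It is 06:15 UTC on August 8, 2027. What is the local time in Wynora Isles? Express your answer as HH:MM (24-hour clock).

1 March 2027 is a Monday, so Saturdays fall on 6, 13, 20, 27; the last is March 27.
1 November 2027 is a Monday, so the first Sunday is November 7.
At the standard offset (UTC−05:30), 06:15 UTC − 5h30m = 00:45 Wynora Isles standard time.
Daylight saving runs 27 March – 7 November; the standard-time date in Wynora Isles, August 8, 2027, is inside that window, so Wynora Isles is at UTC−04:30.
06:15 UTC − 4h30m = 01:45 local.

01:45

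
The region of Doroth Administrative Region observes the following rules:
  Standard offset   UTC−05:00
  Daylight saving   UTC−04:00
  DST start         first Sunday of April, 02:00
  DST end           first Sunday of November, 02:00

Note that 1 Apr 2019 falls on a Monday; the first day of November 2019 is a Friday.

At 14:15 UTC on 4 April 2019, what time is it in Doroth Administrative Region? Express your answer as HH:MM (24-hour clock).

1 April 2019 is a Monday, so the first Sunday is April 7.
1 November 2019 is a Friday, so the first Sunday is November 3.
At the standard offset (UTC−05:00), 14:15 UTC − 5h = 09:15 Doroth Administrative Region standard time.
The standard-time date in Doroth Administrative Region, 4 April 2019, is outside the daylight-saving period (7 April – 3 November), so Doroth Administrative Region is on standard time, UTC−05:00.
14:15 UTC − 5h = 09:15 local.

09:15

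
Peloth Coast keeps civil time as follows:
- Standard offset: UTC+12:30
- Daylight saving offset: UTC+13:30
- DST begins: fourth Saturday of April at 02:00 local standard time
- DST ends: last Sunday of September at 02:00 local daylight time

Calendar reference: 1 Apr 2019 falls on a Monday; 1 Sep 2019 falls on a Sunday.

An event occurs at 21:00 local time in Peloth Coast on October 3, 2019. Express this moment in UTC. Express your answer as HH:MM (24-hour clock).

08:30

1 April 2019 is a Monday, so the first Saturday is April 6 and the fourth is April 27.
1 September 2019 is a Sunday, so Sundays fall on 1, 8, 15, 22, 29; the last is September 29.
October 3, 2019 does not fall between 27 April and 29 September, so daylight saving is not in effect and Peloth Coast is at UTC+12:30.
21:00 local − 12h30m = 08:30 UTC.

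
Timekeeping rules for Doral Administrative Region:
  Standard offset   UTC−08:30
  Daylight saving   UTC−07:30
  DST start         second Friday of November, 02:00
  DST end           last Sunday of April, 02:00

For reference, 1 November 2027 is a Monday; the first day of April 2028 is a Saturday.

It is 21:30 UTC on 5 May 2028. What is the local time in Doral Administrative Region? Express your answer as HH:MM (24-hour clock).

13:00

1 November 2027 is a Monday, so the first Friday is November 5 and the second is November 12.
1 April 2028 is a Saturday, so Sundays fall on 2, 9, 16, 23, 30; the last is April 30.
At the standard offset (UTC−08:30), 21:30 UTC − 8h30m = 13:00 Doral Administrative Region standard time.
Daylight saving runs 12 November 2027 – 30 April 2028; the standard-time date in Doral Administrative Region, 5 May 2028, is outside that window, so Doral Administrative Region is on standard time at UTC−08:30.
21:30 UTC − 8h30m = 13:00 local.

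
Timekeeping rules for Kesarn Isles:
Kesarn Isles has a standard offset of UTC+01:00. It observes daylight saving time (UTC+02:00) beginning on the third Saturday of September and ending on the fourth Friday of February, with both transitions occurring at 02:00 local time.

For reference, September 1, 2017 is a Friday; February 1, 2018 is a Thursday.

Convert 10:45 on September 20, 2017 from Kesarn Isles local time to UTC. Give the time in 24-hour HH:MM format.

1 September 2017 is a Friday, so the first Saturday is September 2 and the third is September 16.
1 February 2018 is a Thursday, so the first Friday is February 2 and the fourth is February 23.
September 20, 2017 falls between 16 September 2017 and 23 February 2018, so daylight saving is in effect and Kesarn Isles is at UTC+02:00.
10:45 local − 2h = 08:45 UTC.

08:45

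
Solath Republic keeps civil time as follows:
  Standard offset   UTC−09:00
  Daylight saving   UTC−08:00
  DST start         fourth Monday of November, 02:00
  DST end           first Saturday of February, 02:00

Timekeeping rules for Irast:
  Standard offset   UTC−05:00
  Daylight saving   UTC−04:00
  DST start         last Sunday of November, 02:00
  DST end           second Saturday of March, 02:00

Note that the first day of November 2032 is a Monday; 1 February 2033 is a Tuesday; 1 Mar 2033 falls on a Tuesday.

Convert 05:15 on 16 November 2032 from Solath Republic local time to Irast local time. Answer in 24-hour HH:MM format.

09:15

1 November 2032 is a Monday, so the first Monday is November 1 and the fourth is November 22.
1 February 2033 is a Tuesday, so the first Saturday is February 5.
16 November 2032 does not fall between 22 November 2032 and 5 February 2033, so daylight saving is not in effect and Solath Republic is at UTC−09:00.
05:15 Solath Republic + 9h = 14:15 UTC.
1 November 2032 is a Monday, so Sundays fall on 7, 14, 21, 28; the last is November 28.
1 March 2033 is a Tuesday, so the first Saturday is March 5 and the second is March 12.
At the standard offset (UTC−05:00), 14:15 UTC − 5h = 09:15 Irast standard time.
The standard-time date in Irast, 16 November 2032, does not fall between 28 November 2032 and 12 March 2033, so daylight saving is not in effect and Irast is at UTC−05:00.
14:15 UTC − 5h = 09:15 Irast.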